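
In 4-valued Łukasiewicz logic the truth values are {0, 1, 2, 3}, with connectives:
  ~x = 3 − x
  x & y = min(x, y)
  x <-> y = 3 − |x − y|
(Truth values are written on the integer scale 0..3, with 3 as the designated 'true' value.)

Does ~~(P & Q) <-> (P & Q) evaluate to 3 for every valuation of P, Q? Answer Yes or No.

P = 0, Q = 0 ↦ 3
P = 0, Q = 1 ↦ 3
P = 0, Q = 2 ↦ 3
P = 0, Q = 3 ↦ 3
P = 1, Q = 0 ↦ 3
P = 1, Q = 1 ↦ 3
P = 1, Q = 2 ↦ 3
P = 1, Q = 3 ↦ 3
P = 2, Q = 0 ↦ 3
P = 2, Q = 1 ↦ 3
P = 2, Q = 2 ↦ 3
P = 2, Q = 3 ↦ 3
P = 3, Q = 0 ↦ 3
P = 3, Q = 1 ↦ 3
P = 3, Q = 2 ↦ 3
P = 3, Q = 3 ↦ 3
Every assignment gives a value ≥ 3.

Yes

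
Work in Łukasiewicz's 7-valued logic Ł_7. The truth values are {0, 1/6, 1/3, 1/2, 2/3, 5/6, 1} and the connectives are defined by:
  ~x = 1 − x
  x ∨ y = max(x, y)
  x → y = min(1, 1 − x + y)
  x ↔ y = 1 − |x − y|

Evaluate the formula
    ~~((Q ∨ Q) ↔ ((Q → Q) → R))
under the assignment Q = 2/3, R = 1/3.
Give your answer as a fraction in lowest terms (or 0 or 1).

2/3

Q ∨ Q = 2/3 ∨ 2/3 = 2/3
Q → Q = 2/3 → 2/3 = 1
(Q → Q) → R = 1 → 1/3 = 1/3
(Q ∨ Q) ↔ ((Q → Q) → R) = 2/3 ↔ 1/3 = 2/3
~((Q ∨ Q) ↔ ((Q → Q) → R)) = ~2/3 = 1/3
~~((Q ∨ Q) ↔ ((Q → Q) → R)) = ~1/3 = 2/3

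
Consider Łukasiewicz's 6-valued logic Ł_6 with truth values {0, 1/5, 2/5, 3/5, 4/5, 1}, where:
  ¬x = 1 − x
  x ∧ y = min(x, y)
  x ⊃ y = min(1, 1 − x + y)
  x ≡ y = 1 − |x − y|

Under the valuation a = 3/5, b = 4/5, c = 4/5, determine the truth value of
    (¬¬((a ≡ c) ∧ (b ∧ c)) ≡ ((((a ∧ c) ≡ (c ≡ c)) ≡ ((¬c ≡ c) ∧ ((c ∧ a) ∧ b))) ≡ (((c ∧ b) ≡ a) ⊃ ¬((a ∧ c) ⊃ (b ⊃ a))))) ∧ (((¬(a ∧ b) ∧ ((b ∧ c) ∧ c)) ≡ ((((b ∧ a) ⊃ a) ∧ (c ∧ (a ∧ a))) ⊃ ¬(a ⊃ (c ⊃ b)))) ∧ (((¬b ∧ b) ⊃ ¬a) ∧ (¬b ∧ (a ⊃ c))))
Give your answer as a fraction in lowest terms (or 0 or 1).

a ≡ c = 3/5 ≡ 4/5 = 4/5
b ∧ c = 4/5 ∧ 4/5 = 4/5
(a ≡ c) ∧ (b ∧ c) = 4/5 ∧ 4/5 = 4/5
¬((a ≡ c) ∧ (b ∧ c)) = ¬4/5 = 1/5
¬¬((a ≡ c) ∧ (b ∧ c)) = ¬1/5 = 4/5
a ∧ c = 3/5 ∧ 4/5 = 3/5
c ≡ c = 4/5 ≡ 4/5 = 1
(a ∧ c) ≡ (c ≡ c) = 3/5 ≡ 1 = 3/5
¬c = ¬4/5 = 1/5
¬c ≡ c = 1/5 ≡ 4/5 = 2/5
c ∧ a = 4/5 ∧ 3/5 = 3/5
(c ∧ a) ∧ b = 3/5 ∧ 4/5 = 3/5
(¬c ≡ c) ∧ ((c ∧ a) ∧ b) = 2/5 ∧ 3/5 = 2/5
((a ∧ c) ≡ (c ≡ c)) ≡ ((¬c ≡ c) ∧ ((c ∧ a) ∧ b)) = 3/5 ≡ 2/5 = 4/5
c ∧ b = 4/5 ∧ 4/5 = 4/5
(c ∧ b) ≡ a = 4/5 ≡ 3/5 = 4/5
a ∧ c = 3/5 ∧ 4/5 = 3/5
b ⊃ a = 4/5 ⊃ 3/5 = 4/5
(a ∧ c) ⊃ (b ⊃ a) = 3/5 ⊃ 4/5 = 1
¬((a ∧ c) ⊃ (b ⊃ a)) = ¬1 = 0
((c ∧ b) ≡ a) ⊃ ¬((a ∧ c) ⊃ (b ⊃ a)) = 4/5 ⊃ 0 = 1/5
(((a ∧ c) ≡ (c ≡ c)) ≡ ((¬c ≡ c) ∧ ((c ∧ a) ∧ b))) ≡ (((c ∧ b) ≡ a) ⊃ ¬((a ∧ c) ⊃ (b ⊃ a))) = 4/5 ≡ 1/5 = 2/5
¬¬((a ≡ c) ∧ (b ∧ c)) ≡ ((((a ∧ c) ≡ (c ≡ c)) ≡ ((¬c ≡ c) ∧ ((c ∧ a) ∧ b))) ≡ (((c ∧ b) ≡ a) ⊃ ¬((a ∧ c) ⊃ (b ⊃ a)))) = 4/5 ≡ 2/5 = 3/5
a ∧ b = 3/5 ∧ 4/5 = 3/5
¬(a ∧ b) = ¬3/5 = 2/5
b ∧ c = 4/5 ∧ 4/5 = 4/5
(b ∧ c) ∧ c = 4/5 ∧ 4/5 = 4/5
¬(a ∧ b) ∧ ((b ∧ c) ∧ c) = 2/5 ∧ 4/5 = 2/5
b ∧ a = 4/5 ∧ 3/5 = 3/5
(b ∧ a) ⊃ a = 3/5 ⊃ 3/5 = 1
a ∧ a = 3/5 ∧ 3/5 = 3/5
c ∧ (a ∧ a) = 4/5 ∧ 3/5 = 3/5
((b ∧ a) ⊃ a) ∧ (c ∧ (a ∧ a)) = 1 ∧ 3/5 = 3/5
c ⊃ b = 4/5 ⊃ 4/5 = 1
a ⊃ (c ⊃ b) = 3/5 ⊃ 1 = 1
¬(a ⊃ (c ⊃ b)) = ¬1 = 0
(((b ∧ a) ⊃ a) ∧ (c ∧ (a ∧ a))) ⊃ ¬(a ⊃ (c ⊃ b)) = 3/5 ⊃ 0 = 2/5
(¬(a ∧ b) ∧ ((b ∧ c) ∧ c)) ≡ ((((b ∧ a) ⊃ a) ∧ (c ∧ (a ∧ a))) ⊃ ¬(a ⊃ (c ⊃ b))) = 2/5 ≡ 2/5 = 1
¬b = ¬4/5 = 1/5
¬b ∧ b = 1/5 ∧ 4/5 = 1/5
¬a = ¬3/5 = 2/5
(¬b ∧ b) ⊃ ¬a = 1/5 ⊃ 2/5 = 1
¬b = ¬4/5 = 1/5
a ⊃ c = 3/5 ⊃ 4/5 = 1
¬b ∧ (a ⊃ c) = 1/5 ∧ 1 = 1/5
((¬b ∧ b) ⊃ ¬a) ∧ (¬b ∧ (a ⊃ c)) = 1 ∧ 1/5 = 1/5
((¬(a ∧ b) ∧ ((b ∧ c) ∧ c)) ≡ ((((b ∧ a) ⊃ a) ∧ (c ∧ (a ∧ a))) ⊃ ¬(a ⊃ (c ⊃ b)))) ∧ (((¬b ∧ b) ⊃ ¬a) ∧ (¬b ∧ (a ⊃ c))) = 1 ∧ 1/5 = 1/5
(¬¬((a ≡ c) ∧ (b ∧ c)) ≡ ((((a ∧ c) ≡ (c ≡ c)) ≡ ((¬c ≡ c) ∧ ((c ∧ a) ∧ b))) ≡ (((c ∧ b) ≡ a) ⊃ ¬((a ∧ c) ⊃ (b ⊃ a))))) ∧ (((¬(a ∧ b) ∧ ((b ∧ c) ∧ c)) ≡ ((((b ∧ a) ⊃ a) ∧ (c ∧ (a ∧ a))) ⊃ ¬(a ⊃ (c ⊃ b)))) ∧ (((¬b ∧ b) ⊃ ¬a) ∧ (¬b ∧ (a ⊃ c)))) = 3/5 ∧ 1/5 = 1/5

1/5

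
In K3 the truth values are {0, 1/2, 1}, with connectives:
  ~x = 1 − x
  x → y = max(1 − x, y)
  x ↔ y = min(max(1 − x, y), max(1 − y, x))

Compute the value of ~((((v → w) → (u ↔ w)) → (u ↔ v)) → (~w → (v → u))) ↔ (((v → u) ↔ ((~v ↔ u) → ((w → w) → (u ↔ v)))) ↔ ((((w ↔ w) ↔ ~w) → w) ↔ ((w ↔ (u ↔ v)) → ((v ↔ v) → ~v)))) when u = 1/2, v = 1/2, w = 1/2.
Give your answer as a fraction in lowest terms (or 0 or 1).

v → w = 1/2 → 1/2 = 1/2
u ↔ w = 1/2 ↔ 1/2 = 1/2
(v → w) → (u ↔ w) = 1/2 → 1/2 = 1/2
u ↔ v = 1/2 ↔ 1/2 = 1/2
((v → w) → (u ↔ w)) → (u ↔ v) = 1/2 → 1/2 = 1/2
~w = ~1/2 = 1/2
v → u = 1/2 → 1/2 = 1/2
~w → (v → u) = 1/2 → 1/2 = 1/2
(((v → w) → (u ↔ w)) → (u ↔ v)) → (~w → (v → u)) = 1/2 → 1/2 = 1/2
~((((v → w) → (u ↔ w)) → (u ↔ v)) → (~w → (v → u))) = ~1/2 = 1/2
v → u = 1/2 → 1/2 = 1/2
~v = ~1/2 = 1/2
~v ↔ u = 1/2 ↔ 1/2 = 1/2
w → w = 1/2 → 1/2 = 1/2
u ↔ v = 1/2 ↔ 1/2 = 1/2
(w → w) → (u ↔ v) = 1/2 → 1/2 = 1/2
(~v ↔ u) → ((w → w) → (u ↔ v)) = 1/2 → 1/2 = 1/2
(v → u) ↔ ((~v ↔ u) → ((w → w) → (u ↔ v))) = 1/2 ↔ 1/2 = 1/2
w ↔ w = 1/2 ↔ 1/2 = 1/2
~w = ~1/2 = 1/2
(w ↔ w) ↔ ~w = 1/2 ↔ 1/2 = 1/2
((w ↔ w) ↔ ~w) → w = 1/2 → 1/2 = 1/2
u ↔ v = 1/2 ↔ 1/2 = 1/2
w ↔ (u ↔ v) = 1/2 ↔ 1/2 = 1/2
v ↔ v = 1/2 ↔ 1/2 = 1/2
~v = ~1/2 = 1/2
(v ↔ v) → ~v = 1/2 → 1/2 = 1/2
(w ↔ (u ↔ v)) → ((v ↔ v) → ~v) = 1/2 → 1/2 = 1/2
(((w ↔ w) ↔ ~w) → w) ↔ ((w ↔ (u ↔ v)) → ((v ↔ v) → ~v)) = 1/2 ↔ 1/2 = 1/2
((v → u) ↔ ((~v ↔ u) → ((w → w) → (u ↔ v)))) ↔ ((((w ↔ w) ↔ ~w) → w) ↔ ((w ↔ (u ↔ v)) → ((v ↔ v) → ~v))) = 1/2 ↔ 1/2 = 1/2
~((((v → w) → (u ↔ w)) → (u ↔ v)) → (~w → (v → u))) ↔ (((v → u) ↔ ((~v ↔ u) → ((w → w) → (u ↔ v)))) ↔ ((((w ↔ w) ↔ ~w) → w) ↔ ((w ↔ (u ↔ v)) → ((v ↔ v) → ~v)))) = 1/2 ↔ 1/2 = 1/2

1/2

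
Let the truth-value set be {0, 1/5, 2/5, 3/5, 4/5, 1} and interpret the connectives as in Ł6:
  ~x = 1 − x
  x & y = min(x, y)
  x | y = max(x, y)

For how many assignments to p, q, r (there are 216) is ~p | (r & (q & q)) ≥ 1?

41

value 1: 41 assignments (counts)
value 4/5: 47 assignments
value 3/5: 47 assignments
value 2/5: 41 assignments
value 1/5: 29 assignments
value 0: 11 assignments
So 41 of the 216 assignments meet the threshold.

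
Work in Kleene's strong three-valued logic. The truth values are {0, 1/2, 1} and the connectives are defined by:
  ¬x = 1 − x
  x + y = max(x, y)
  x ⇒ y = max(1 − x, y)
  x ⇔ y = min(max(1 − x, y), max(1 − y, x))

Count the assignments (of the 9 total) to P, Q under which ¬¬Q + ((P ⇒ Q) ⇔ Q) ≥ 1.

4

P = 0, Q = 0 ↦ 0  <
P = 0, Q = 1/2 ↦ 1/2  <
P = 0, Q = 1 ↦ 1  ≥
P = 1/2, Q = 0 ↦ 1/2  <
P = 1/2, Q = 1/2 ↦ 1/2  <
P = 1/2, Q = 1 ↦ 1  ≥
P = 1, Q = 0 ↦ 1  ≥
P = 1, Q = 1/2 ↦ 1/2  <
P = 1, Q = 1 ↦ 1  ≥
So 4 of the 9 assignments meet the threshold.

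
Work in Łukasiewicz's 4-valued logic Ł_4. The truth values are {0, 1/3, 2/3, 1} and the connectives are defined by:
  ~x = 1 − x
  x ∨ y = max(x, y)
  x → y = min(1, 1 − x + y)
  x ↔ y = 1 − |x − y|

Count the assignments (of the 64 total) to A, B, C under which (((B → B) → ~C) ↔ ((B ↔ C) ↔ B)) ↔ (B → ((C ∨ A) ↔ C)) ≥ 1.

6

value 1: 6 assignments (counts)
value 2/3: 36 assignments
value 1/3: 1 assignment
value 0: 21 assignments
So 6 of the 64 assignments meet the threshold.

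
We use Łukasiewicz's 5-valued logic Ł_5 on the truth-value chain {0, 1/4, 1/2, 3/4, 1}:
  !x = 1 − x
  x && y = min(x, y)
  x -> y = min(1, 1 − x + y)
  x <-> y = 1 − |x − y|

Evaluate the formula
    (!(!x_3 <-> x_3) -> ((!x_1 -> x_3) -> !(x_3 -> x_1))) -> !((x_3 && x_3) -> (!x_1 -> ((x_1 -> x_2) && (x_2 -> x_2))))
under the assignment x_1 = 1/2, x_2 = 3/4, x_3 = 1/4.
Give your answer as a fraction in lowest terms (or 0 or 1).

!x_3 = !1/4 = 3/4
!x_3 <-> x_3 = 3/4 <-> 1/4 = 1/2
!(!x_3 <-> x_3) = !1/2 = 1/2
!x_1 = !1/2 = 1/2
!x_1 -> x_3 = 1/2 -> 1/4 = 3/4
x_3 -> x_1 = 1/4 -> 1/2 = 1
!(x_3 -> x_1) = !1 = 0
(!x_1 -> x_3) -> !(x_3 -> x_1) = 3/4 -> 0 = 1/4
!(!x_3 <-> x_3) -> ((!x_1 -> x_3) -> !(x_3 -> x_1)) = 1/2 -> 1/4 = 3/4
x_3 && x_3 = 1/4 && 1/4 = 1/4
!x_1 = !1/2 = 1/2
x_1 -> x_2 = 1/2 -> 3/4 = 1
x_2 -> x_2 = 3/4 -> 3/4 = 1
(x_1 -> x_2) && (x_2 -> x_2) = 1 && 1 = 1
!x_1 -> ((x_1 -> x_2) && (x_2 -> x_2)) = 1/2 -> 1 = 1
(x_3 && x_3) -> (!x_1 -> ((x_1 -> x_2) && (x_2 -> x_2))) = 1/4 -> 1 = 1
!((x_3 && x_3) -> (!x_1 -> ((x_1 -> x_2) && (x_2 -> x_2)))) = !1 = 0
(!(!x_3 <-> x_3) -> ((!x_1 -> x_3) -> !(x_3 -> x_1))) -> !((x_3 && x_3) -> (!x_1 -> ((x_1 -> x_2) && (x_2 -> x_2)))) = 3/4 -> 0 = 1/4

1/4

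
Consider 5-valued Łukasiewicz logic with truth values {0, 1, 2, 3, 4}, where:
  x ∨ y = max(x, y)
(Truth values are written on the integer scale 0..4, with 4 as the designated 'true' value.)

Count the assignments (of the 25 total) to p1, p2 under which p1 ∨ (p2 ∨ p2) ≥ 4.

value 4: 9 assignments (counts)
value 3: 7 assignments
value 2: 5 assignments
value 1: 3 assignments
value 0: 1 assignment
So 9 of the 25 assignments meet the threshold.

9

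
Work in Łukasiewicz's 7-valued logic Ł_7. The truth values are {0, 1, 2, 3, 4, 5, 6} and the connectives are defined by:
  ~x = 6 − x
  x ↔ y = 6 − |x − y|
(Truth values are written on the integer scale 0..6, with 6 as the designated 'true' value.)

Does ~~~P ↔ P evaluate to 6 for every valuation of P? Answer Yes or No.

Counterexample: take P = 0.
~P = ~0 = 6
~~P = ~6 = 0
~~~P = ~0 = 6
~~~P ↔ P = 6 ↔ 0 = 0
This gives 0 ≠ 6.

No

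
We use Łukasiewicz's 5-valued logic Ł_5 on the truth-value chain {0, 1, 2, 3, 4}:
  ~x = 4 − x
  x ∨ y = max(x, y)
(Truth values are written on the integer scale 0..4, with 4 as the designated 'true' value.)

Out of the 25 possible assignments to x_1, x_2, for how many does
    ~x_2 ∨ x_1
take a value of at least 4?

value 4: 9 assignments (counts)
value 3: 7 assignments
value 2: 5 assignments
value 1: 3 assignments
value 0: 1 assignment
So 9 of the 25 assignments meet the threshold.

9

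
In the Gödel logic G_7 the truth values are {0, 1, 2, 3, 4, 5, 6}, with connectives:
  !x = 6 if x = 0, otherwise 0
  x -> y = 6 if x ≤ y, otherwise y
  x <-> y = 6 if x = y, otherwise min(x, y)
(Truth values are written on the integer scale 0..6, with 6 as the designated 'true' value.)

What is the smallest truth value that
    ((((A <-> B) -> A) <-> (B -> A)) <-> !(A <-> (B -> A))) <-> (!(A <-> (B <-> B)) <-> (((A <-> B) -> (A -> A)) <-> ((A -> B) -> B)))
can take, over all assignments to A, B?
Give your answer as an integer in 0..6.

1

Take A = 0, B = 1:
A <-> B = 0 <-> 1 = 0
(A <-> B) -> A = 0 -> 0 = 6
B -> A = 1 -> 0 = 0
((A <-> B) -> A) <-> (B -> A) = 6 <-> 0 = 0
B -> A = 1 -> 0 = 0
A <-> (B -> A) = 0 <-> 0 = 6
!(A <-> (B -> A)) = !6 = 0
(((A <-> B) -> A) <-> (B -> A)) <-> !(A <-> (B -> A)) = 0 <-> 0 = 6
B <-> B = 1 <-> 1 = 6
A <-> (B <-> B) = 0 <-> 6 = 0
!(A <-> (B <-> B)) = !0 = 6
A <-> B = 0 <-> 1 = 0
A -> A = 0 -> 0 = 6
(A <-> B) -> (A -> A) = 0 -> 6 = 6
A -> B = 0 -> 1 = 6
(A -> B) -> B = 6 -> 1 = 1
((A <-> B) -> (A -> A)) <-> ((A -> B) -> B) = 6 <-> 1 = 1
!(A <-> (B <-> B)) <-> (((A <-> B) -> (A -> A)) <-> ((A -> B) -> B)) = 6 <-> 1 = 1
((((A <-> B) -> A) <-> (B -> A)) <-> !(A <-> (B -> A))) <-> (!(A <-> (B <-> B)) <-> (((A <-> B) -> (A -> A)) <-> ((A -> B) -> B))) = 6 <-> 1 = 1
No assignment yields a value below 1, so this is the minimum.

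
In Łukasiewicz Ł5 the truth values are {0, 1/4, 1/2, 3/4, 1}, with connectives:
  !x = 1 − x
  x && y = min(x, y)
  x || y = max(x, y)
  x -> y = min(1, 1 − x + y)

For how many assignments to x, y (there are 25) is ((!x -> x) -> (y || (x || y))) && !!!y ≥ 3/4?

8

value 1: 2 assignments (counts)
value 3/4: 6 assignments (counts)
value 1/2: 7 assignments
value 1/4: 5 assignments
value 0: 5 assignments
So 8 of the 25 assignments meet the threshold.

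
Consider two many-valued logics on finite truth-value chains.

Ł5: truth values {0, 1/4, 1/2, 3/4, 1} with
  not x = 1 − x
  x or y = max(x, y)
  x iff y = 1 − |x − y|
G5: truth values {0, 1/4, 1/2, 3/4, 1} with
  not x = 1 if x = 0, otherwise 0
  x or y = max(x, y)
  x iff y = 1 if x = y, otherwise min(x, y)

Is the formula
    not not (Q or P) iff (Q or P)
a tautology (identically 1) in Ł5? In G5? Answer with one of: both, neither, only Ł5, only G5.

only Ł5

In Ł5: every assignment gives 1 — tautology.
In G5: at P = 0, Q = 1/4 the value is 1/4 — not a tautology.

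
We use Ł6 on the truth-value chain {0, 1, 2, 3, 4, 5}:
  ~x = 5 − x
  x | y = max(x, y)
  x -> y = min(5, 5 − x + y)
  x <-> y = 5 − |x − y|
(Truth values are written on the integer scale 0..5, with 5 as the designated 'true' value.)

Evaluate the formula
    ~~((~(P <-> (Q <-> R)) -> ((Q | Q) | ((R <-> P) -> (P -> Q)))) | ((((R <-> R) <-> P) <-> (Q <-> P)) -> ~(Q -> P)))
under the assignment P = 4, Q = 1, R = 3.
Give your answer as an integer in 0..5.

5

Q <-> R = 1 <-> 3 = 3
P <-> (Q <-> R) = 4 <-> 3 = 4
~(P <-> (Q <-> R)) = ~4 = 1
Q | Q = 1 | 1 = 1
R <-> P = 3 <-> 4 = 4
P -> Q = 4 -> 1 = 2
(R <-> P) -> (P -> Q) = 4 -> 2 = 3
(Q | Q) | ((R <-> P) -> (P -> Q)) = 1 | 3 = 3
~(P <-> (Q <-> R)) -> ((Q | Q) | ((R <-> P) -> (P -> Q))) = 1 -> 3 = 5
R <-> R = 3 <-> 3 = 5
(R <-> R) <-> P = 5 <-> 4 = 4
Q <-> P = 1 <-> 4 = 2
((R <-> R) <-> P) <-> (Q <-> P) = 4 <-> 2 = 3
Q -> P = 1 -> 4 = 5
~(Q -> P) = ~5 = 0
(((R <-> R) <-> P) <-> (Q <-> P)) -> ~(Q -> P) = 3 -> 0 = 2
(~(P <-> (Q <-> R)) -> ((Q | Q) | ((R <-> P) -> (P -> Q)))) | ((((R <-> R) <-> P) <-> (Q <-> P)) -> ~(Q -> P)) = 5 | 2 = 5
~((~(P <-> (Q <-> R)) -> ((Q | Q) | ((R <-> P) -> (P -> Q)))) | ((((R <-> R) <-> P) <-> (Q <-> P)) -> ~(Q -> P))) = ~5 = 0
~~((~(P <-> (Q <-> R)) -> ((Q | Q) | ((R <-> P) -> (P -> Q)))) | ((((R <-> R) <-> P) <-> (Q <-> P)) -> ~(Q -> P))) = ~0 = 5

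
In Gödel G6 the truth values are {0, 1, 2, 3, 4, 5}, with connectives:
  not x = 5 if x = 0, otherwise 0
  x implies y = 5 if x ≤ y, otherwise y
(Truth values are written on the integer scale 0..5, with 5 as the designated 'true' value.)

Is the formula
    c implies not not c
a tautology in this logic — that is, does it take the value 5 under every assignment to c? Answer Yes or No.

c = 0 ↦ 5
c = 1 ↦ 5
c = 2 ↦ 5
c = 3 ↦ 5
c = 4 ↦ 5
c = 5 ↦ 5
Every assignment gives a value ≥ 5.

Yes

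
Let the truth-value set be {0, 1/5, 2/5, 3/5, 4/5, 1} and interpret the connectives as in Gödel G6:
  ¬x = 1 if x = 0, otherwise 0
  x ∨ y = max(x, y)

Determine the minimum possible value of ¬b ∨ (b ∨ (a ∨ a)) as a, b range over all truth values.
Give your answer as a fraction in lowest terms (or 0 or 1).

Take a = 0, b = 1/5:
¬b = ¬1/5 = 0
a ∨ a = 0 ∨ 0 = 0
b ∨ (a ∨ a) = 1/5 ∨ 0 = 1/5
¬b ∨ (b ∨ (a ∨ a)) = 0 ∨ 1/5 = 1/5
No assignment yields a value below 1/5, so this is the minimum.

1/5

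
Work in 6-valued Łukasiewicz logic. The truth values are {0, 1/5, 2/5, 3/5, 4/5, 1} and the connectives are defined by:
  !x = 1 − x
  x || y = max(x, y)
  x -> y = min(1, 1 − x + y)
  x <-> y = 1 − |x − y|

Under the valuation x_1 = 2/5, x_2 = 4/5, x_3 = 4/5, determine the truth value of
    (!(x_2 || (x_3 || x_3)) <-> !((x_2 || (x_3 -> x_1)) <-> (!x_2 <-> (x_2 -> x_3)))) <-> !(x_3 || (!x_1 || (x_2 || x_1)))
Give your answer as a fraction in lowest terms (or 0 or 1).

3/5

x_3 || x_3 = 4/5 || 4/5 = 4/5
x_2 || (x_3 || x_3) = 4/5 || 4/5 = 4/5
!(x_2 || (x_3 || x_3)) = !4/5 = 1/5
x_3 -> x_1 = 4/5 -> 2/5 = 3/5
x_2 || (x_3 -> x_1) = 4/5 || 3/5 = 4/5
!x_2 = !4/5 = 1/5
x_2 -> x_3 = 4/5 -> 4/5 = 1
!x_2 <-> (x_2 -> x_3) = 1/5 <-> 1 = 1/5
(x_2 || (x_3 -> x_1)) <-> (!x_2 <-> (x_2 -> x_3)) = 4/5 <-> 1/5 = 2/5
!((x_2 || (x_3 -> x_1)) <-> (!x_2 <-> (x_2 -> x_3))) = !2/5 = 3/5
!(x_2 || (x_3 || x_3)) <-> !((x_2 || (x_3 -> x_1)) <-> (!x_2 <-> (x_2 -> x_3))) = 1/5 <-> 3/5 = 3/5
!x_1 = !2/5 = 3/5
x_2 || x_1 = 4/5 || 2/5 = 4/5
!x_1 || (x_2 || x_1) = 3/5 || 4/5 = 4/5
x_3 || (!x_1 || (x_2 || x_1)) = 4/5 || 4/5 = 4/5
!(x_3 || (!x_1 || (x_2 || x_1))) = !4/5 = 1/5
(!(x_2 || (x_3 || x_3)) <-> !((x_2 || (x_3 -> x_1)) <-> (!x_2 <-> (x_2 -> x_3)))) <-> !(x_3 || (!x_1 || (x_2 || x_1))) = 3/5 <-> 1/5 = 3/5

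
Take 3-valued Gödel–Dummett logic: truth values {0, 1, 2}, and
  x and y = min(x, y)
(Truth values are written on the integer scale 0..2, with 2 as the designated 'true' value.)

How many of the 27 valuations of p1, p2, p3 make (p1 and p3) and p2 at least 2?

1

value 2: 1 assignment (counts)
value 1: 7 assignments
value 0: 19 assignments
So 1 of the 27 assignments meets the threshold.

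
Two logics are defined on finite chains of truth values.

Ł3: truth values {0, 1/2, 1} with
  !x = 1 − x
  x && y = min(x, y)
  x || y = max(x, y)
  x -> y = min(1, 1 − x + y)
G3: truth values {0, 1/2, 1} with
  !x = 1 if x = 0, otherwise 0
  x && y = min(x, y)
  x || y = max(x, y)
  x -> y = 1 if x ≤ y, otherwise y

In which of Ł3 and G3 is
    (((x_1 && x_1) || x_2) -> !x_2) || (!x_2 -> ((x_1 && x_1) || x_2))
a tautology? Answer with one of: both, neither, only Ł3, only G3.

In Ł3: every assignment gives 1 — tautology.
In G3: every assignment gives 1 — tautology.

both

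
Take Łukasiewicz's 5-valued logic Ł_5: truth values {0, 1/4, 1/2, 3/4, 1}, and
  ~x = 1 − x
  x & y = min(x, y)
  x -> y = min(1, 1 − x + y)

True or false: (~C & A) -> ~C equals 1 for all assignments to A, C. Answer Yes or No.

At A = 1, C = 1/4, for instance:
~C = ~1/4 = 3/4
~C & A = 3/4 & 1 = 3/4
(~C & A) -> ~C = 3/4 -> 3/4 = 1
and checking the remaining 24 assignments likewise gives ≥ 1 in every case.

Yes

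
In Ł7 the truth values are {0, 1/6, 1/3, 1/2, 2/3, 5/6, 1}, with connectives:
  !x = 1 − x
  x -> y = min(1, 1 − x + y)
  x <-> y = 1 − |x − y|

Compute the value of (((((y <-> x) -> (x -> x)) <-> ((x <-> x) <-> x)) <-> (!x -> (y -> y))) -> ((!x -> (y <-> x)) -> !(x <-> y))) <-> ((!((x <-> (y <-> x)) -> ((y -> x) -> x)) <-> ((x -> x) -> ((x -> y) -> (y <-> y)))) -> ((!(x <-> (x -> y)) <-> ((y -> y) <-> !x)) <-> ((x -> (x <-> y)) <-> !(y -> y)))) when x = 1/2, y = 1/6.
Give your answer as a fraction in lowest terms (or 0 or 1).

5/6

y <-> x = 1/6 <-> 1/2 = 2/3
x -> x = 1/2 -> 1/2 = 1
(y <-> x) -> (x -> x) = 2/3 -> 1 = 1
x <-> x = 1/2 <-> 1/2 = 1
(x <-> x) <-> x = 1 <-> 1/2 = 1/2
((y <-> x) -> (x -> x)) <-> ((x <-> x) <-> x) = 1 <-> 1/2 = 1/2
!x = !1/2 = 1/2
y -> y = 1/6 -> 1/6 = 1
!x -> (y -> y) = 1/2 -> 1 = 1
(((y <-> x) -> (x -> x)) <-> ((x <-> x) <-> x)) <-> (!x -> (y -> y)) = 1/2 <-> 1 = 1/2
!x = !1/2 = 1/2
y <-> x = 1/6 <-> 1/2 = 2/3
!x -> (y <-> x) = 1/2 -> 2/3 = 1
x <-> y = 1/2 <-> 1/6 = 2/3
!(x <-> y) = !2/3 = 1/3
(!x -> (y <-> x)) -> !(x <-> y) = 1 -> 1/3 = 1/3
((((y <-> x) -> (x -> x)) <-> ((x <-> x) <-> x)) <-> (!x -> (y -> y))) -> ((!x -> (y <-> x)) -> !(x <-> y)) = 1/2 -> 1/3 = 5/6
y <-> x = 1/6 <-> 1/2 = 2/3
x <-> (y <-> x) = 1/2 <-> 2/3 = 5/6
y -> x = 1/6 -> 1/2 = 1
(y -> x) -> x = 1 -> 1/2 = 1/2
(x <-> (y <-> x)) -> ((y -> x) -> x) = 5/6 -> 1/2 = 2/3
!((x <-> (y <-> x)) -> ((y -> x) -> x)) = !2/3 = 1/3
x -> x = 1/2 -> 1/2 = 1
x -> y = 1/2 -> 1/6 = 2/3
y <-> y = 1/6 <-> 1/6 = 1
(x -> y) -> (y <-> y) = 2/3 -> 1 = 1
(x -> x) -> ((x -> y) -> (y <-> y)) = 1 -> 1 = 1
!((x <-> (y <-> x)) -> ((y -> x) -> x)) <-> ((x -> x) -> ((x -> y) -> (y <-> y))) = 1/3 <-> 1 = 1/3
x -> y = 1/2 -> 1/6 = 2/3
x <-> (x -> y) = 1/2 <-> 2/3 = 5/6
!(x <-> (x -> y)) = !5/6 = 1/6
y -> y = 1/6 -> 1/6 = 1
!x = !1/2 = 1/2
(y -> y) <-> !x = 1 <-> 1/2 = 1/2
!(x <-> (x -> y)) <-> ((y -> y) <-> !x) = 1/6 <-> 1/2 = 2/3
x <-> y = 1/2 <-> 1/6 = 2/3
x -> (x <-> y) = 1/2 -> 2/3 = 1
y -> y = 1/6 -> 1/6 = 1
!(y -> y) = !1 = 0
(x -> (x <-> y)) <-> !(y -> y) = 1 <-> 0 = 0
(!(x <-> (x -> y)) <-> ((y -> y) <-> !x)) <-> ((x -> (x <-> y)) <-> !(y -> y)) = 2/3 <-> 0 = 1/3
(!((x <-> (y <-> x)) -> ((y -> x) -> x)) <-> ((x -> x) -> ((x -> y) -> (y <-> y)))) -> ((!(x <-> (x -> y)) <-> ((y -> y) <-> !x)) <-> ((x -> (x <-> y)) <-> !(y -> y))) = 1/3 -> 1/3 = 1
(((((y <-> x) -> (x -> x)) <-> ((x <-> x) <-> x)) <-> (!x -> (y -> y))) -> ((!x -> (y <-> x)) -> !(x <-> y))) <-> ((!((x <-> (y <-> x)) -> ((y -> x) -> x)) <-> ((x -> x) -> ((x -> y) -> (y <-> y)))) -> ((!(x <-> (x -> y)) <-> ((y -> y) <-> !x)) <-> ((x -> (x <-> y)) <-> !(y -> y)))) = 5/6 <-> 1 = 5/6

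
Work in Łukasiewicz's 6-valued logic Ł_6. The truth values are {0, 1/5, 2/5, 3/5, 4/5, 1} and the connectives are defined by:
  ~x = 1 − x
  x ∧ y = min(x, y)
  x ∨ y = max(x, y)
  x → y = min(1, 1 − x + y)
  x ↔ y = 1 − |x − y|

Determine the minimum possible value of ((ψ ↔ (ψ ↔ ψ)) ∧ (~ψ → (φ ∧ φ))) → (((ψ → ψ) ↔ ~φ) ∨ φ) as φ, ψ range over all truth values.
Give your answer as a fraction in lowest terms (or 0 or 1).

3/5

Take φ = 2/5, ψ = 1:
ψ ↔ ψ = 1 ↔ 1 = 1
ψ ↔ (ψ ↔ ψ) = 1 ↔ 1 = 1
~ψ = ~1 = 0
φ ∧ φ = 2/5 ∧ 2/5 = 2/5
~ψ → (φ ∧ φ) = 0 → 2/5 = 1
(ψ ↔ (ψ ↔ ψ)) ∧ (~ψ → (φ ∧ φ)) = 1 ∧ 1 = 1
ψ → ψ = 1 → 1 = 1
~φ = ~2/5 = 3/5
(ψ → ψ) ↔ ~φ = 1 ↔ 3/5 = 3/5
((ψ → ψ) ↔ ~φ) ∨ φ = 3/5 ∨ 2/5 = 3/5
((ψ ↔ (ψ ↔ ψ)) ∧ (~ψ → (φ ∧ φ))) → (((ψ → ψ) ↔ ~φ) ∨ φ) = 1 → 3/5 = 3/5
No assignment yields a value below 3/5, so this is the minimum.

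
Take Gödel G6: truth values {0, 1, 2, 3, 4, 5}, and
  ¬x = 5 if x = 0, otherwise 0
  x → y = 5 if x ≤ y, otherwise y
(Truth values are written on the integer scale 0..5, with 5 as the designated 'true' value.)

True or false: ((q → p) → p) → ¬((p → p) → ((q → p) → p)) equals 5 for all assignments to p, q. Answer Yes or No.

No

Counterexample: take p = 0, q = 1.
q → p = 1 → 0 = 0
(q → p) → p = 0 → 0 = 5
p → p = 0 → 0 = 5
(q → p) → p = 0 → 0 = 5
(p → p) → ((q → p) → p) = 5 → 5 = 5
¬((p → p) → ((q → p) → p)) = ¬5 = 0
((q → p) → p) → ¬((p → p) → ((q → p) → p)) = 5 → 0 = 0
This gives 0 ≠ 5.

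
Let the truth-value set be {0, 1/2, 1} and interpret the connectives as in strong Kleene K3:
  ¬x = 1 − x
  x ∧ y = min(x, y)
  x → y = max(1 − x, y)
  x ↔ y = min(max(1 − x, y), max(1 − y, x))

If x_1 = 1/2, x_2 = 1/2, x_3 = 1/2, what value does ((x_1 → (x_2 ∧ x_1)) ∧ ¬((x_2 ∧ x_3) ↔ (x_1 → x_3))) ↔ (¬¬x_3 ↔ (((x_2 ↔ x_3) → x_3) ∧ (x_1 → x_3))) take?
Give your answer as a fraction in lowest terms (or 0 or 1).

1/2

x_2 ∧ x_1 = 1/2 ∧ 1/2 = 1/2
x_1 → (x_2 ∧ x_1) = 1/2 → 1/2 = 1/2
x_2 ∧ x_3 = 1/2 ∧ 1/2 = 1/2
x_1 → x_3 = 1/2 → 1/2 = 1/2
(x_2 ∧ x_3) ↔ (x_1 → x_3) = 1/2 ↔ 1/2 = 1/2
¬((x_2 ∧ x_3) ↔ (x_1 → x_3)) = ¬1/2 = 1/2
(x_1 → (x_2 ∧ x_1)) ∧ ¬((x_2 ∧ x_3) ↔ (x_1 → x_3)) = 1/2 ∧ 1/2 = 1/2
¬x_3 = ¬1/2 = 1/2
¬¬x_3 = ¬1/2 = 1/2
x_2 ↔ x_3 = 1/2 ↔ 1/2 = 1/2
(x_2 ↔ x_3) → x_3 = 1/2 → 1/2 = 1/2
x_1 → x_3 = 1/2 → 1/2 = 1/2
((x_2 ↔ x_3) → x_3) ∧ (x_1 → x_3) = 1/2 ∧ 1/2 = 1/2
¬¬x_3 ↔ (((x_2 ↔ x_3) → x_3) ∧ (x_1 → x_3)) = 1/2 ↔ 1/2 = 1/2
((x_1 → (x_2 ∧ x_1)) ∧ ¬((x_2 ∧ x_3) ↔ (x_1 → x_3))) ↔ (¬¬x_3 ↔ (((x_2 ↔ x_3) → x_3) ∧ (x_1 → x_3))) = 1/2 ↔ 1/2 = 1/2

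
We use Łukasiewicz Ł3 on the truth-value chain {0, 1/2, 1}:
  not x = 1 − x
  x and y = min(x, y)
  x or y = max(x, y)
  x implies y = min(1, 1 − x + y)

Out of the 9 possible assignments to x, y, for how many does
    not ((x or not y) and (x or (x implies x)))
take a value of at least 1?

1

x = 0, y = 0 ↦ 0  <
x = 0, y = 1/2 ↦ 1/2  <
x = 0, y = 1 ↦ 1  ≥
x = 1/2, y = 0 ↦ 0  <
x = 1/2, y = 1/2 ↦ 1/2  <
x = 1/2, y = 1 ↦ 1/2  <
x = 1, y = 0 ↦ 0  <
x = 1, y = 1/2 ↦ 0  <
x = 1, y = 1 ↦ 0  <
So 1 of the 9 assignments meets the threshold.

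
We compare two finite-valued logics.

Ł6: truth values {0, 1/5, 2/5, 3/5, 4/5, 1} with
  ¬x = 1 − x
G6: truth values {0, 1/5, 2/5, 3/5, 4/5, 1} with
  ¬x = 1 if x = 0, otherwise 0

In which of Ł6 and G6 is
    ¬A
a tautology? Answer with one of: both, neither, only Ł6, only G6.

neither

In Ł6: at A = 1/5 the value is 4/5 — not a tautology.
In G6: at A = 1/5 the value is 0 — not a tautology.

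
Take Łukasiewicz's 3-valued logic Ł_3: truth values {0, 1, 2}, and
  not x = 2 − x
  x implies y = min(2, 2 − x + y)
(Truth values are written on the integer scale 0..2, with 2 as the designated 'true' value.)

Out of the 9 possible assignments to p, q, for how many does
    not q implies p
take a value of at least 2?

6

p = 0, q = 0 ↦ 0  <
p = 0, q = 1 ↦ 1  <
p = 0, q = 2 ↦ 2  ≥
p = 1, q = 0 ↦ 1  <
p = 1, q = 1 ↦ 2  ≥
p = 1, q = 2 ↦ 2  ≥
p = 2, q = 0 ↦ 2  ≥
p = 2, q = 1 ↦ 2  ≥
p = 2, q = 2 ↦ 2  ≥
So 6 of the 9 assignments meet the threshold.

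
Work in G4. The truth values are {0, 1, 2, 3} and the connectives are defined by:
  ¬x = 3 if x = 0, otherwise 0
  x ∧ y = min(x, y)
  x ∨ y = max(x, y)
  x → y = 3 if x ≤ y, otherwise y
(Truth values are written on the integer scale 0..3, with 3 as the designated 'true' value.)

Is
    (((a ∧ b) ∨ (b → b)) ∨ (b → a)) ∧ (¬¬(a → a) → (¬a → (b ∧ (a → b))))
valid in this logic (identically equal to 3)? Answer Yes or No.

Counterexample: take a = 0, b = 0.
a ∧ b = 0 ∧ 0 = 0
b → b = 0 → 0 = 3
(a ∧ b) ∨ (b → b) = 0 ∨ 3 = 3
b → a = 0 → 0 = 3
((a ∧ b) ∨ (b → b)) ∨ (b → a) = 3 ∨ 3 = 3
a → a = 0 → 0 = 3
¬(a → a) = ¬3 = 0
¬¬(a → a) = ¬0 = 3
¬a = ¬0 = 3
a → b = 0 → 0 = 3
b ∧ (a → b) = 0 ∧ 3 = 0
¬a → (b ∧ (a → b)) = 3 → 0 = 0
¬¬(a → a) → (¬a → (b ∧ (a → b))) = 3 → 0 = 0
(((a ∧ b) ∨ (b → b)) ∨ (b → a)) ∧ (¬¬(a → a) → (¬a → (b ∧ (a → b)))) = 3 ∧ 0 = 0
This gives 0 ≠ 3.

No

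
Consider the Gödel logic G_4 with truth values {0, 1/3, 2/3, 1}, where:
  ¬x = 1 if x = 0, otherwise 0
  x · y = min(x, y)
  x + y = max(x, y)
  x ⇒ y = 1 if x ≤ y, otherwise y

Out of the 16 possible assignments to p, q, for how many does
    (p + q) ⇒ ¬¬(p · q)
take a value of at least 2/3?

10

p = 0, q = 0 ↦ 1  ≥
p = 0, q = 1/3 ↦ 0  <
p = 0, q = 2/3 ↦ 0  <
p = 0, q = 1 ↦ 0  <
p = 1/3, q = 0 ↦ 0  <
p = 1/3, q = 1/3 ↦ 1  ≥
p = 1/3, q = 2/3 ↦ 1  ≥
p = 1/3, q = 1 ↦ 1  ≥
p = 2/3, q = 0 ↦ 0  <
p = 2/3, q = 1/3 ↦ 1  ≥
p = 2/3, q = 2/3 ↦ 1  ≥
p = 2/3, q = 1 ↦ 1  ≥
p = 1, q = 0 ↦ 0  <
p = 1, q = 1/3 ↦ 1  ≥
p = 1, q = 2/3 ↦ 1  ≥
p = 1, q = 1 ↦ 1  ≥
So 10 of the 16 assignments meet the threshold.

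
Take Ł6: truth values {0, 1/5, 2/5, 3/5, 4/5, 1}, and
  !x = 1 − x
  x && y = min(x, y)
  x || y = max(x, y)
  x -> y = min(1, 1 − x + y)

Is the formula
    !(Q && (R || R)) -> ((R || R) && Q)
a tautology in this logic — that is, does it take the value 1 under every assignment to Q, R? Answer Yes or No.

Counterexample: take Q = 0, R = 0.
R || R = 0 || 0 = 0
Q && (R || R) = 0 && 0 = 0
!(Q && (R || R)) = !0 = 1
(R || R) && Q = 0 && 0 = 0
!(Q && (R || R)) -> ((R || R) && Q) = 1 -> 0 = 0
This gives 0 ≠ 1.

No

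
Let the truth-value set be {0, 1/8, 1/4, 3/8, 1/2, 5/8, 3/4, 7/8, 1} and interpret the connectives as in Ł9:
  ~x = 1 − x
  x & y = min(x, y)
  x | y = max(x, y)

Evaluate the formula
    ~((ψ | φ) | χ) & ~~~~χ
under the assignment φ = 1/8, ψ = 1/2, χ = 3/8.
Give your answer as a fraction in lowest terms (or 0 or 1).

3/8

ψ | φ = 1/2 | 1/8 = 1/2
(ψ | φ) | χ = 1/2 | 3/8 = 1/2
~((ψ | φ) | χ) = ~1/2 = 1/2
~χ = ~3/8 = 5/8
~~χ = ~5/8 = 3/8
~~~χ = ~3/8 = 5/8
~~~~χ = ~5/8 = 3/8
~((ψ | φ) | χ) & ~~~~χ = 1/2 & 3/8 = 3/8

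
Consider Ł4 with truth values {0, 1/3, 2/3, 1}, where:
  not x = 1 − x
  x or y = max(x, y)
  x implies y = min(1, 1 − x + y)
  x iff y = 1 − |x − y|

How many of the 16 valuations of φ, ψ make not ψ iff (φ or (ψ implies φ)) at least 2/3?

φ = 0, ψ = 0 ↦ 1  ≥
φ = 0, ψ = 1/3 ↦ 1  ≥
φ = 0, ψ = 2/3 ↦ 1  ≥
φ = 0, ψ = 1 ↦ 1  ≥
φ = 1/3, ψ = 0 ↦ 1  ≥
φ = 1/3, ψ = 1/3 ↦ 2/3  ≥
φ = 1/3, ψ = 2/3 ↦ 2/3  ≥
φ = 1/3, ψ = 1 ↦ 2/3  ≥
φ = 2/3, ψ = 0 ↦ 1  ≥
φ = 2/3, ψ = 1/3 ↦ 2/3  ≥
φ = 2/3, ψ = 2/3 ↦ 1/3  <
φ = 2/3, ψ = 1 ↦ 1/3  <
φ = 1, ψ = 0 ↦ 1  ≥
φ = 1, ψ = 1/3 ↦ 2/3  ≥
φ = 1, ψ = 2/3 ↦ 1/3  <
φ = 1, ψ = 1 ↦ 0  <
So 12 of the 16 assignments meet the threshold.

12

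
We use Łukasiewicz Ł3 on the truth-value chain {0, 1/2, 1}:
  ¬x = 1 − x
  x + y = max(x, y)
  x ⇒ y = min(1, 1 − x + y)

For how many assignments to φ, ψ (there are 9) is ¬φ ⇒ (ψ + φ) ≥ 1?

7

φ = 0, ψ = 0 ↦ 0  <
φ = 0, ψ = 1/2 ↦ 1/2  <
φ = 0, ψ = 1 ↦ 1  ≥
φ = 1/2, ψ = 0 ↦ 1  ≥
φ = 1/2, ψ = 1/2 ↦ 1  ≥
φ = 1/2, ψ = 1 ↦ 1  ≥
φ = 1, ψ = 0 ↦ 1  ≥
φ = 1, ψ = 1/2 ↦ 1  ≥
φ = 1, ψ = 1 ↦ 1  ≥
So 7 of the 9 assignments meet the threshold.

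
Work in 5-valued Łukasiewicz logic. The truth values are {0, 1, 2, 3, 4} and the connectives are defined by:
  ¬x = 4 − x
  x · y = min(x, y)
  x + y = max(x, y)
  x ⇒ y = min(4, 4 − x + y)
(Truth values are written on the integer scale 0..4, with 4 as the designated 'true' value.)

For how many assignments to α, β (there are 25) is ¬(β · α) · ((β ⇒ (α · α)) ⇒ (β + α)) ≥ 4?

value 4: 4 assignments (counts)
value 3: 6 assignments
value 2: 8 assignments
value 1: 5 assignments
value 0: 2 assignments
So 4 of the 25 assignments meet the threshold.

4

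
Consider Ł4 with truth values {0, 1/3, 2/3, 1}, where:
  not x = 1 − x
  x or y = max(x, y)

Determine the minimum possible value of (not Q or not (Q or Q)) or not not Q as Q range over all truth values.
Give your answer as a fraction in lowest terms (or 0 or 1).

2/3

Take Q = 1/3:
not Q = not 1/3 = 2/3
Q or Q = 1/3 or 1/3 = 1/3
not (Q or Q) = not 1/3 = 2/3
not Q or not (Q or Q) = 2/3 or 2/3 = 2/3
not Q = not 1/3 = 2/3
not not Q = not 2/3 = 1/3
(not Q or not (Q or Q)) or not not Q = 2/3 or 1/3 = 2/3
No assignment yields a value below 2/3, so this is the minimum.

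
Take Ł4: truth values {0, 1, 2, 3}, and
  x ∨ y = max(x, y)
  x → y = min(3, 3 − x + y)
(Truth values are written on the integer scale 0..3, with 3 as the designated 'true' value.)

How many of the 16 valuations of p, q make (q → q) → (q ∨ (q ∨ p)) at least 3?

p = 0, q = 0 ↦ 0  <
p = 0, q = 1 ↦ 1  <
p = 0, q = 2 ↦ 2  <
p = 0, q = 3 ↦ 3  ≥
p = 1, q = 0 ↦ 1  <
p = 1, q = 1 ↦ 1  <
p = 1, q = 2 ↦ 2  <
p = 1, q = 3 ↦ 3  ≥
p = 2, q = 0 ↦ 2  <
p = 2, q = 1 ↦ 2  <
p = 2, q = 2 ↦ 2  <
p = 2, q = 3 ↦ 3  ≥
p = 3, q = 0 ↦ 3  ≥
p = 3, q = 1 ↦ 3  ≥
p = 3, q = 2 ↦ 3  ≥
p = 3, q = 3 ↦ 3  ≥
So 7 of the 16 assignments meet the threshold.

7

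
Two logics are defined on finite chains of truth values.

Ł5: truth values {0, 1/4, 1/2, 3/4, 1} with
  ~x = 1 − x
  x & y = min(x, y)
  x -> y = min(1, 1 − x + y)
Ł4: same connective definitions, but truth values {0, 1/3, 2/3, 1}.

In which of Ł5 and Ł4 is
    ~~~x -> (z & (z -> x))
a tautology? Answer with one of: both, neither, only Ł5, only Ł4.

neither

In Ł5: at x = 0, z = 0 the value is 0 — not a tautology.
In Ł4: at x = 0, z = 0 the value is 0 — not a tautology.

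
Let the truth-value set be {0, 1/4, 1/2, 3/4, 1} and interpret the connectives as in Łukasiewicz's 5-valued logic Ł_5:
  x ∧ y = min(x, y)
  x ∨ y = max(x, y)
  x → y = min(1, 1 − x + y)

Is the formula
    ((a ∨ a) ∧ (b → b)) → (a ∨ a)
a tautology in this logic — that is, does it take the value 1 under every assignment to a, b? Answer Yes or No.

At a = 1, b = 3/4, for instance:
a ∨ a = 1 ∨ 1 = 1
b → b = 3/4 → 3/4 = 1
(a ∨ a) ∧ (b → b) = 1 ∧ 1 = 1
((a ∨ a) ∧ (b → b)) → (a ∨ a) = 1 → 1 = 1
and checking the remaining 24 assignments likewise gives ≥ 1 in every case.

Yes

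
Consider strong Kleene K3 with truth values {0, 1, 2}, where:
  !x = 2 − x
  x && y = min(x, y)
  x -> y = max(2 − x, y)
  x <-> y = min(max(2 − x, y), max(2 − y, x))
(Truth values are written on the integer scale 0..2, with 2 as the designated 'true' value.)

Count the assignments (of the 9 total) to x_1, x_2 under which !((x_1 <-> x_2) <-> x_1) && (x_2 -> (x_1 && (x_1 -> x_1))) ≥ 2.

2

x_1 = 0, x_2 = 0 ↦ 2  ≥
x_1 = 0, x_2 = 1 ↦ 1  <
x_1 = 0, x_2 = 2 ↦ 0  <
x_1 = 1, x_2 = 0 ↦ 1  <
x_1 = 1, x_2 = 1 ↦ 1  <
x_1 = 1, x_2 = 2 ↦ 1  <
x_1 = 2, x_2 = 0 ↦ 2  ≥
x_1 = 2, x_2 = 1 ↦ 1  <
x_1 = 2, x_2 = 2 ↦ 0  <
So 2 of the 9 assignments meet the threshold.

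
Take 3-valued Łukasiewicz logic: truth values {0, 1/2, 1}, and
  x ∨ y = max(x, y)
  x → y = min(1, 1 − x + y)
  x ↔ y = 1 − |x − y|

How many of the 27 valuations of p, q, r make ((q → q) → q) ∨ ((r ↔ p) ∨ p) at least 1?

19

value 1: 19 assignments (counts)
value 1/2: 7 assignments
value 0: 1 assignment
So 19 of the 27 assignments meet the threshold.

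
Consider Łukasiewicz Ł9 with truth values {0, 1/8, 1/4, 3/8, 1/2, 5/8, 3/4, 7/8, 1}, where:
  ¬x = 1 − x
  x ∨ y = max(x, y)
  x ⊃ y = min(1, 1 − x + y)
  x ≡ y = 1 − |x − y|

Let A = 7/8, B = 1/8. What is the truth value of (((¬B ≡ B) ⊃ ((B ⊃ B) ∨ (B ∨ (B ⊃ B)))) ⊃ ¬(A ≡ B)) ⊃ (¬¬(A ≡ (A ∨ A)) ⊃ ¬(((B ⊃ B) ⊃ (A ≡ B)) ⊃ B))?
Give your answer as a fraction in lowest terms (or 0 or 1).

¬B = ¬1/8 = 7/8
¬B ≡ B = 7/8 ≡ 1/8 = 1/4
B ⊃ B = 1/8 ⊃ 1/8 = 1
B ⊃ B = 1/8 ⊃ 1/8 = 1
B ∨ (B ⊃ B) = 1/8 ∨ 1 = 1
(B ⊃ B) ∨ (B ∨ (B ⊃ B)) = 1 ∨ 1 = 1
(¬B ≡ B) ⊃ ((B ⊃ B) ∨ (B ∨ (B ⊃ B))) = 1/4 ⊃ 1 = 1
A ≡ B = 7/8 ≡ 1/8 = 1/4
¬(A ≡ B) = ¬1/4 = 3/4
((¬B ≡ B) ⊃ ((B ⊃ B) ∨ (B ∨ (B ⊃ B)))) ⊃ ¬(A ≡ B) = 1 ⊃ 3/4 = 3/4
A ∨ A = 7/8 ∨ 7/8 = 7/8
A ≡ (A ∨ A) = 7/8 ≡ 7/8 = 1
¬(A ≡ (A ∨ A)) = ¬1 = 0
¬¬(A ≡ (A ∨ A)) = ¬0 = 1
B ⊃ B = 1/8 ⊃ 1/8 = 1
A ≡ B = 7/8 ≡ 1/8 = 1/4
(B ⊃ B) ⊃ (A ≡ B) = 1 ⊃ 1/4 = 1/4
((B ⊃ B) ⊃ (A ≡ B)) ⊃ B = 1/4 ⊃ 1/8 = 7/8
¬(((B ⊃ B) ⊃ (A ≡ B)) ⊃ B) = ¬7/8 = 1/8
¬¬(A ≡ (A ∨ A)) ⊃ ¬(((B ⊃ B) ⊃ (A ≡ B)) ⊃ B) = 1 ⊃ 1/8 = 1/8
(((¬B ≡ B) ⊃ ((B ⊃ B) ∨ (B ∨ (B ⊃ B)))) ⊃ ¬(A ≡ B)) ⊃ (¬¬(A ≡ (A ∨ A)) ⊃ ¬(((B ⊃ B) ⊃ (A ≡ B)) ⊃ B)) = 3/4 ⊃ 1/8 = 3/8

3/8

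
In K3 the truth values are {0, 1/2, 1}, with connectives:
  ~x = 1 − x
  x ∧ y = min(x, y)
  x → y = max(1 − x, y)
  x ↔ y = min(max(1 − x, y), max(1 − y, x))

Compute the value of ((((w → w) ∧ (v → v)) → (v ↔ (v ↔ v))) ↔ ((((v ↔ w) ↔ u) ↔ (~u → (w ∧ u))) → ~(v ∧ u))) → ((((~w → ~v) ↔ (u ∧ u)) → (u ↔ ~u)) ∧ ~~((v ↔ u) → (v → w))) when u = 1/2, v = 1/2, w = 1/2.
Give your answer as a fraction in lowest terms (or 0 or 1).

1/2

w → w = 1/2 → 1/2 = 1/2
v → v = 1/2 → 1/2 = 1/2
(w → w) ∧ (v → v) = 1/2 ∧ 1/2 = 1/2
v ↔ v = 1/2 ↔ 1/2 = 1/2
v ↔ (v ↔ v) = 1/2 ↔ 1/2 = 1/2
((w → w) ∧ (v → v)) → (v ↔ (v ↔ v)) = 1/2 → 1/2 = 1/2
v ↔ w = 1/2 ↔ 1/2 = 1/2
(v ↔ w) ↔ u = 1/2 ↔ 1/2 = 1/2
~u = ~1/2 = 1/2
w ∧ u = 1/2 ∧ 1/2 = 1/2
~u → (w ∧ u) = 1/2 → 1/2 = 1/2
((v ↔ w) ↔ u) ↔ (~u → (w ∧ u)) = 1/2 ↔ 1/2 = 1/2
v ∧ u = 1/2 ∧ 1/2 = 1/2
~(v ∧ u) = ~1/2 = 1/2
(((v ↔ w) ↔ u) ↔ (~u → (w ∧ u))) → ~(v ∧ u) = 1/2 → 1/2 = 1/2
(((w → w) ∧ (v → v)) → (v ↔ (v ↔ v))) ↔ ((((v ↔ w) ↔ u) ↔ (~u → (w ∧ u))) → ~(v ∧ u)) = 1/2 ↔ 1/2 = 1/2
~w = ~1/2 = 1/2
~v = ~1/2 = 1/2
~w → ~v = 1/2 → 1/2 = 1/2
u ∧ u = 1/2 ∧ 1/2 = 1/2
(~w → ~v) ↔ (u ∧ u) = 1/2 ↔ 1/2 = 1/2
~u = ~1/2 = 1/2
u ↔ ~u = 1/2 ↔ 1/2 = 1/2
((~w → ~v) ↔ (u ∧ u)) → (u ↔ ~u) = 1/2 → 1/2 = 1/2
v ↔ u = 1/2 ↔ 1/2 = 1/2
v → w = 1/2 → 1/2 = 1/2
(v ↔ u) → (v → w) = 1/2 → 1/2 = 1/2
~((v ↔ u) → (v → w)) = ~1/2 = 1/2
~~((v ↔ u) → (v → w)) = ~1/2 = 1/2
(((~w → ~v) ↔ (u ∧ u)) → (u ↔ ~u)) ∧ ~~((v ↔ u) → (v → w)) = 1/2 ∧ 1/2 = 1/2
((((w → w) ∧ (v → v)) → (v ↔ (v ↔ v))) ↔ ((((v ↔ w) ↔ u) ↔ (~u → (w ∧ u))) → ~(v ∧ u))) → ((((~w → ~v) ↔ (u ∧ u)) → (u ↔ ~u)) ∧ ~~((v ↔ u) → (v → w))) = 1/2 → 1/2 = 1/2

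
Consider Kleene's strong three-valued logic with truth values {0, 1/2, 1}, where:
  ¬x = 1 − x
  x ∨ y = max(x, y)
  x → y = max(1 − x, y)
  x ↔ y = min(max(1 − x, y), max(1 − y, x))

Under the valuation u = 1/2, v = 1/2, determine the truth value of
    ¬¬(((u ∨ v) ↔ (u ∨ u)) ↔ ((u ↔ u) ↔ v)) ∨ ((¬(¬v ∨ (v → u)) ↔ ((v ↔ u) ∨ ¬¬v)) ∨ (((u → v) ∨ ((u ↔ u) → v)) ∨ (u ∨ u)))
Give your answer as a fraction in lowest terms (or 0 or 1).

u ∨ v = 1/2 ∨ 1/2 = 1/2
u ∨ u = 1/2 ∨ 1/2 = 1/2
(u ∨ v) ↔ (u ∨ u) = 1/2 ↔ 1/2 = 1/2
u ↔ u = 1/2 ↔ 1/2 = 1/2
(u ↔ u) ↔ v = 1/2 ↔ 1/2 = 1/2
((u ∨ v) ↔ (u ∨ u)) ↔ ((u ↔ u) ↔ v) = 1/2 ↔ 1/2 = 1/2
¬(((u ∨ v) ↔ (u ∨ u)) ↔ ((u ↔ u) ↔ v)) = ¬1/2 = 1/2
¬¬(((u ∨ v) ↔ (u ∨ u)) ↔ ((u ↔ u) ↔ v)) = ¬1/2 = 1/2
¬v = ¬1/2 = 1/2
v → u = 1/2 → 1/2 = 1/2
¬v ∨ (v → u) = 1/2 ∨ 1/2 = 1/2
¬(¬v ∨ (v → u)) = ¬1/2 = 1/2
v ↔ u = 1/2 ↔ 1/2 = 1/2
¬v = ¬1/2 = 1/2
¬¬v = ¬1/2 = 1/2
(v ↔ u) ∨ ¬¬v = 1/2 ∨ 1/2 = 1/2
¬(¬v ∨ (v → u)) ↔ ((v ↔ u) ∨ ¬¬v) = 1/2 ↔ 1/2 = 1/2
u → v = 1/2 → 1/2 = 1/2
u ↔ u = 1/2 ↔ 1/2 = 1/2
(u ↔ u) → v = 1/2 → 1/2 = 1/2
(u → v) ∨ ((u ↔ u) → v) = 1/2 ∨ 1/2 = 1/2
u ∨ u = 1/2 ∨ 1/2 = 1/2
((u → v) ∨ ((u ↔ u) → v)) ∨ (u ∨ u) = 1/2 ∨ 1/2 = 1/2
(¬(¬v ∨ (v → u)) ↔ ((v ↔ u) ∨ ¬¬v)) ∨ (((u → v) ∨ ((u ↔ u) → v)) ∨ (u ∨ u)) = 1/2 ∨ 1/2 = 1/2
¬¬(((u ∨ v) ↔ (u ∨ u)) ↔ ((u ↔ u) ↔ v)) ∨ ((¬(¬v ∨ (v → u)) ↔ ((v ↔ u) ∨ ¬¬v)) ∨ (((u → v) ∨ ((u ↔ u) → v)) ∨ (u ∨ u))) = 1/2 ∨ 1/2 = 1/2

1/2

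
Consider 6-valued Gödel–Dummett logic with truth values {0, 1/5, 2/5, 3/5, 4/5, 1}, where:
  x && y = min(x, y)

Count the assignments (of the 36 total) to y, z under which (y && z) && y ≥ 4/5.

value 1: 1 assignment (counts)
value 4/5: 3 assignments (counts)
value 3/5: 5 assignments
value 2/5: 7 assignments
value 1/5: 9 assignments
value 0: 11 assignments
So 4 of the 36 assignments meet the threshold.

4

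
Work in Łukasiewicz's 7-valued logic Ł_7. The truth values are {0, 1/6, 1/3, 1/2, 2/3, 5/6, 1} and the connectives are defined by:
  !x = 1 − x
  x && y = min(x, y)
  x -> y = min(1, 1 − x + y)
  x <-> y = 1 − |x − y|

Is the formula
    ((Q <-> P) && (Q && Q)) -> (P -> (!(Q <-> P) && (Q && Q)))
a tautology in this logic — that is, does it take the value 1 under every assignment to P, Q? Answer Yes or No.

Counterexample: take P = 2/3, Q = 2/3.
Q <-> P = 2/3 <-> 2/3 = 1
Q && Q = 2/3 && 2/3 = 2/3
(Q <-> P) && (Q && Q) = 1 && 2/3 = 2/3
Q <-> P = 2/3 <-> 2/3 = 1
!(Q <-> P) = !1 = 0
Q && Q = 2/3 && 2/3 = 2/3
!(Q <-> P) && (Q && Q) = 0 && 2/3 = 0
P -> (!(Q <-> P) && (Q && Q)) = 2/3 -> 0 = 1/3
((Q <-> P) && (Q && Q)) -> (P -> (!(Q <-> P) && (Q && Q))) = 2/3 -> 1/3 = 2/3
This gives 2/3 ≠ 1.

No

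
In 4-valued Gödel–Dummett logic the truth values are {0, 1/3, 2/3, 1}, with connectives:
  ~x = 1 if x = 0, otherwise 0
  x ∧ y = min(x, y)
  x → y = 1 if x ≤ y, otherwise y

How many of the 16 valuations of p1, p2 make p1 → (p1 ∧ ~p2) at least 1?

p1 = 0, p2 = 0 ↦ 1  ≥
p1 = 0, p2 = 1/3 ↦ 1  ≥
p1 = 0, p2 = 2/3 ↦ 1  ≥
p1 = 0, p2 = 1 ↦ 1  ≥
p1 = 1/3, p2 = 0 ↦ 1  ≥
p1 = 1/3, p2 = 1/3 ↦ 0  <
p1 = 1/3, p2 = 2/3 ↦ 0  <
p1 = 1/3, p2 = 1 ↦ 0  <
p1 = 2/3, p2 = 0 ↦ 1  ≥
p1 = 2/3, p2 = 1/3 ↦ 0  <
p1 = 2/3, p2 = 2/3 ↦ 0  <
p1 = 2/3, p2 = 1 ↦ 0  <
p1 = 1, p2 = 0 ↦ 1  ≥
p1 = 1, p2 = 1/3 ↦ 0  <
p1 = 1, p2 = 2/3 ↦ 0  <
p1 = 1, p2 = 1 ↦ 0  <
So 7 of the 16 assignments meet the threshold.

7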